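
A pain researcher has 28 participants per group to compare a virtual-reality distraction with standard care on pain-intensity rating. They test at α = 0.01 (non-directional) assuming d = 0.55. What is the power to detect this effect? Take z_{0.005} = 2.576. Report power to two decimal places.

For two equal groups, power = Φ(d·√(n/2) − z_{α/2}).
d·√(n/2) = 0.55 × √(28/2) = 0.55 × 3.742 = 2.058.
z_β = 2.058 − 2.576 = -0.518.
Power = Φ(-0.518) = 0.302.

power ≈ 0.30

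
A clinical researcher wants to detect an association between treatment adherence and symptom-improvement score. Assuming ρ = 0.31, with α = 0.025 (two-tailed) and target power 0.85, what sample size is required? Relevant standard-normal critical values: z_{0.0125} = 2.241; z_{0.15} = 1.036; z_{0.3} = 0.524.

n = 108

Fisher's z: C = ½·ln((1+r)/(1−r)) = ½·ln(1.8986) = 0.3205.
n = ((z_{α/2} + z_β)/C)² + 3.
(2.241 + 1.036) / 0.3205 = 3.277 / 0.3205 = 10.225.
n = 10.225² + 3 = 104.54 + 3 = 107.5.
Round up.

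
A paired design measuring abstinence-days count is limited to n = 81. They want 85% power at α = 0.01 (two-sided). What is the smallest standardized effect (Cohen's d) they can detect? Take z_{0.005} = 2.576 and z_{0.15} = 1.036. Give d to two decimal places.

d_min ≈ 0.40

For a single sample (or paired design) of n = 81: d_min = (z_{α/2} + z_β)/√n.
z-sum = 2.576 + 1.036 = 3.612.
d_min = 3.612 / √81 = 3.612 / 9.000 = 0.401.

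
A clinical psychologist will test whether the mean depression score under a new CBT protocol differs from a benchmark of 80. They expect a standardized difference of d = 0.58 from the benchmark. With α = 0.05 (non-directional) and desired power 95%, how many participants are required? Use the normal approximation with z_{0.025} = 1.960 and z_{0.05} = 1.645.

n = 39

For a one-sample test: n = ((z_{α/2} + z_β) / d)².
z_{α/2} + z_β = 1.960 + 1.645 = 3.605.
n = (3.605 / 0.58)² = 6.216² = 38.63.
Round up.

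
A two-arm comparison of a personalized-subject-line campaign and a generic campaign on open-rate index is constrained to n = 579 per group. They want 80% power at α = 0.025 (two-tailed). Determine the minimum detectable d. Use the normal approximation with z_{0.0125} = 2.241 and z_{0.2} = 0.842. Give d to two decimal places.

d_min ≈ 0.18

For two independent groups of n = 579 each: d_min = (z_{α/2} + z_β)·√(2/n).
z-sum = 2.241 + 0.842 = 3.083.
d_min = 3.083 × √(2/579) = 3.083 × 0.0588 = 0.181.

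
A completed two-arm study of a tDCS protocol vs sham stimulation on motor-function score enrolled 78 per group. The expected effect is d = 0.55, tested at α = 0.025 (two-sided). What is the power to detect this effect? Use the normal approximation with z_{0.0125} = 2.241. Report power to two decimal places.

power ≈ 0.88

For two equal groups, power = Φ(d·√(n/2) − z_{α/2}).
d·√(n/2) = 0.55 × √(78/2) = 0.55 × 6.245 = 3.435.
z_β = 3.435 − 2.241 = 1.194.
Power = Φ(1.194) = 0.884.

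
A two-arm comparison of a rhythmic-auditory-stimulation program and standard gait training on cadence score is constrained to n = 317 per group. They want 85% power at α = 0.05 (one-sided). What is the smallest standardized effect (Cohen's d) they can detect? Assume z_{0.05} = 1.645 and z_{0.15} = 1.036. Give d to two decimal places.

For two independent groups of n = 317 each: d_min = (z_{α} + z_β)·√(2/n).
z-sum = 1.645 + 1.036 = 2.681.
d_min = 2.681 × √(2/317) = 2.681 × 0.0794 = 0.213.

d_min ≈ 0.21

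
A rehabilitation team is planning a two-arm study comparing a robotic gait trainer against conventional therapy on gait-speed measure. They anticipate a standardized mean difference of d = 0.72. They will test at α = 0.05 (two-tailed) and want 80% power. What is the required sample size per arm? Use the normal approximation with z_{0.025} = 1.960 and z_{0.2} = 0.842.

For two independent groups with equal n: n = 2·((z_{α/2} + z_β) / d)².
z_{α/2} + z_β = 1.960 + 0.842 = 2.802.
n = 2 × (2.802 / 0.72)² = 2 × 3.892² = 2 × 15.15 = 30.3.
Round up to the next whole participant.

n = 31 per group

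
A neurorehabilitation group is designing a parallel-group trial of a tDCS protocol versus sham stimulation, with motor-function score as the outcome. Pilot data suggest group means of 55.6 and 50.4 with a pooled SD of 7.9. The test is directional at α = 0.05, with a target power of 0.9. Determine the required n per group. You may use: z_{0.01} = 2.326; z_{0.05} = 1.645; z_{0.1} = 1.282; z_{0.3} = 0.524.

n = 40 per group

Cohen's d = |M₁ − M₂| / SD_pooled = |55.6 − 50.4| / 7.9 = 5.2 / 7.9 = 0.658.
For two independent groups with equal n: n = 2·((z_{α} + z_β) / d)².
z_{α} + z_β = 1.645 + 1.282 = 2.927.
n = 2 × (2.927 / 0.658)² = 2 × 4.448² = 2 × 19.79 = 39.6.
Round up to the next whole participant.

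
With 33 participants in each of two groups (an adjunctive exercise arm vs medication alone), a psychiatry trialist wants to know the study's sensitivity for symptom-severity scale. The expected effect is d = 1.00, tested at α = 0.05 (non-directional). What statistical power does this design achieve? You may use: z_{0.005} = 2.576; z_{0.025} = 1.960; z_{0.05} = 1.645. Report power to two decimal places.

For two equal groups, power = Φ(d·√(n/2) − z_{α/2}).
d·√(n/2) = 1.00 × √(33/2) = 1.00 × 4.062 = 4.062.
z_β = 4.062 − 1.960 = 2.102.
Power = Φ(2.102) = 0.982.

power ≈ 0.98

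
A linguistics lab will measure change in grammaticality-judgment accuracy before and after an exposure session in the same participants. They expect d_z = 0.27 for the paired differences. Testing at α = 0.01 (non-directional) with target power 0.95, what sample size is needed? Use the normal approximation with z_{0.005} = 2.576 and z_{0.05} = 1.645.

For a paired (one-sample on differences) test: n = ((z_{α/2} + z_β) / d)².
z_{α/2} + z_β = 2.576 + 1.645 = 4.221.
n = (4.221 / 0.27)² = 15.633² = 244.40.
Round up.

n = 245 pairs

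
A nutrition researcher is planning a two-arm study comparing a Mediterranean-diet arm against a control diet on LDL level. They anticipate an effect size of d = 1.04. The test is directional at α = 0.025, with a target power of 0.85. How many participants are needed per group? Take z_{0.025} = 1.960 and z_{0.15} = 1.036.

n = 17 per group

For two independent groups with equal n: n = 2·((z_{α} + z_β) / d)².
z_{α} + z_β = 1.960 + 1.036 = 2.996.
n = 2 × (2.996 / 1.04)² = 2 × 2.881² = 2 × 8.30 = 16.6.
Round up to the next whole participant.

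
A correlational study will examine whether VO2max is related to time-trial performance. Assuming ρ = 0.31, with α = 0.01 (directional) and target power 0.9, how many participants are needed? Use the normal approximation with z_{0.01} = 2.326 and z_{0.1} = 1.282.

Fisher's z: C = ½·ln((1+r)/(1−r)) = ½·ln(1.8986) = 0.3205.
n = ((z_{α} + z_β)/C)² + 3.
(2.326 + 1.282) / 0.3205 = 3.608 / 0.3205 = 11.257.
n = 11.257² + 3 = 126.73 + 3 = 129.7.
Round up.

n = 130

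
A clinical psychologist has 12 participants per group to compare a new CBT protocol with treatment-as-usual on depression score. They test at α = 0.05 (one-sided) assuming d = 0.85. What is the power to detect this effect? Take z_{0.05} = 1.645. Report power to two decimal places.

For two equal groups, power = Φ(d·√(n/2) − z_{α}).
d·√(n/2) = 0.85 × √(12/2) = 0.85 × 2.449 = 2.082.
z_β = 2.082 − 1.645 = 0.437.
Power = Φ(0.437) = 0.669.

power ≈ 0.67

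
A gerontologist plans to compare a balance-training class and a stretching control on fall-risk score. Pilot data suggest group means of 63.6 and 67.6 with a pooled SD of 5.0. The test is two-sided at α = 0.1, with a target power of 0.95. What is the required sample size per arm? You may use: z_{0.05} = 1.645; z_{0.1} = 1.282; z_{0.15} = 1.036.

n = 34 per group

Cohen's d = |M₁ − M₂| / SD_pooled = |63.6 − 67.6| / 5.0 = 4.0 / 5.0 = 0.800.
For two independent groups with equal n: n = 2·((z_{α/2} + z_β) / d)².
z_{α/2} + z_β = 1.645 + 1.645 = 3.290.
n = 2 × (3.290 / 0.800)² = 2 × 4.112² = 2 × 16.91 = 33.8.
Round up to the next whole participant.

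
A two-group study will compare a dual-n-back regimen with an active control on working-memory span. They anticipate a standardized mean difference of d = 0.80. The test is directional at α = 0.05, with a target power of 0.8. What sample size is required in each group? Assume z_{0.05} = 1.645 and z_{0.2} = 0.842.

For two independent groups with equal n: n = 2·((z_{α} + z_β) / d)².
z_{α} + z_β = 1.645 + 0.842 = 2.487.
n = 2 × (2.487 / 0.80)² = 2 × 3.109² = 2 × 9.66 = 19.3.
Round up to the next whole participant.

n = 20 per group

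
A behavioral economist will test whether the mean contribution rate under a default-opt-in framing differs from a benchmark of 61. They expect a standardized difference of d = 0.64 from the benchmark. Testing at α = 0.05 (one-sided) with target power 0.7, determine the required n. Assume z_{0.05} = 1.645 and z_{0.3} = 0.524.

For a one-sample test: n = ((z_{α} + z_β) / d)².
z_{α} + z_β = 1.645 + 0.524 = 2.169.
n = (2.169 / 0.64)² = 3.389² = 11.49.
Round up.

n = 12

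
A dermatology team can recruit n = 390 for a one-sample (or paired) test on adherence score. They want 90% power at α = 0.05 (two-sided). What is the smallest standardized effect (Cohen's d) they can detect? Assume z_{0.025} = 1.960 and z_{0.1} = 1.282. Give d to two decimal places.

For a single sample (or paired design) of n = 390: d_min = (z_{α/2} + z_β)/√n.
z-sum = 1.960 + 1.282 = 3.242.
d_min = 3.242 / √390 = 3.242 / 19.748 = 0.164.

d_min ≈ 0.16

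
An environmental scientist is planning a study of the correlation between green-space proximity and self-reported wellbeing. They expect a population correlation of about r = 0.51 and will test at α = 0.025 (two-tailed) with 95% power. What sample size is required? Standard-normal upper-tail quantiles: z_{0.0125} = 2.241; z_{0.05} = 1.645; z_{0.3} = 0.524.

Fisher's z: C = ½·ln((1+r)/(1−r)) = ½·ln(3.0816) = 0.5627.
n = ((z_{α/2} + z_β)/C)² + 3.
(2.241 + 1.645) / 0.5627 = 3.886 / 0.5627 = 6.906.
n = 6.906² + 3 = 47.69 + 3 = 50.7.
Round up.

n = 51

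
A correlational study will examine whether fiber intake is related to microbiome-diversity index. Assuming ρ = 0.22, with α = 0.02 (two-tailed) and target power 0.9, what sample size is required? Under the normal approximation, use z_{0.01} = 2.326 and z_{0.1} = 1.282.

n = 264

Fisher's z: C = ½·ln((1+r)/(1−r)) = ½·ln(1.5641) = 0.2237.
n = ((z_{α/2} + z_β)/C)² + 3.
(2.326 + 1.282) / 0.2237 = 3.608 / 0.2237 = 16.129.
n = 16.129² + 3 = 260.14 + 3 = 263.1.
Round up.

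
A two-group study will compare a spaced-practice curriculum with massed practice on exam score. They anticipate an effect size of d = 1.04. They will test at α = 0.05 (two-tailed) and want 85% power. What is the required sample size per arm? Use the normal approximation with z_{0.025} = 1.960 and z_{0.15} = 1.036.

n = 17 per group

For two independent groups with equal n: n = 2·((z_{α/2} + z_β) / d)².
z_{α/2} + z_β = 1.960 + 1.036 = 2.996.
n = 2 × (2.996 / 1.04)² = 2 × 2.881² = 2 × 8.30 = 16.6.
Round up to the next whole participant.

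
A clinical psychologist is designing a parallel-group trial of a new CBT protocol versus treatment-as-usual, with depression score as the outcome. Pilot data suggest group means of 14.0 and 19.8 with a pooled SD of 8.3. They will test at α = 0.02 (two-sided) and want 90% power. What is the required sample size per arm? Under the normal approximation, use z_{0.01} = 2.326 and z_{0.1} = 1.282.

Cohen's d = |M₁ − M₂| / SD_pooled = |14.0 − 19.8| / 8.3 = 5.8 / 8.3 = 0.699.
For two independent groups with equal n: n = 2·((z_{α/2} + z_β) / d)².
z_{α/2} + z_β = 2.326 + 1.282 = 3.608.
n = 2 × (3.608 / 0.699)² = 2 × 5.162² = 2 × 26.64 = 53.3.
Round up to the next whole participant.

n = 54 per group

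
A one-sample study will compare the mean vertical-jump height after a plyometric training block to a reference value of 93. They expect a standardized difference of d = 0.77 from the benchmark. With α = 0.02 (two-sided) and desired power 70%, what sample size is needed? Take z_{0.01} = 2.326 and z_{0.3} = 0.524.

For a one-sample test: n = ((z_{α/2} + z_β) / d)².
z_{α/2} + z_β = 2.326 + 0.524 = 2.850.
n = (2.850 / 0.77)² = 3.701² = 13.70.
Round up.

n = 14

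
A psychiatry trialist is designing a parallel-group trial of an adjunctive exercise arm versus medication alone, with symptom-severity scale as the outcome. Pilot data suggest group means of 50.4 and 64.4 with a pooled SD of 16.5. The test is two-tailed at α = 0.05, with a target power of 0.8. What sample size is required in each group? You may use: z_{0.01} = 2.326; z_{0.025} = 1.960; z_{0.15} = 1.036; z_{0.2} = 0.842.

Cohen's d = |M₁ − M₂| / SD_pooled = |50.4 − 64.4| / 16.5 = 14.0 / 16.5 = 0.848.
For two independent groups with equal n: n = 2·((z_{α/2} + z_β) / d)².
z_{α/2} + z_β = 1.960 + 0.842 = 2.802.
n = 2 × (2.802 / 0.848)² = 2 × 3.304² = 2 × 10.92 = 21.8.
Round up to the next whole participant.

n = 22 per group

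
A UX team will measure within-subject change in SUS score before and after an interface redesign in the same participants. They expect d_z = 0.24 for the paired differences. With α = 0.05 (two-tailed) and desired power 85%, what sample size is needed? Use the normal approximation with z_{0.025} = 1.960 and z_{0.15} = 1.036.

n = 156 pairs

For a paired (one-sample on differences) test: n = ((z_{α/2} + z_β) / d)².
z_{α/2} + z_β = 1.960 + 1.036 = 2.996.
n = (2.996 / 0.24)² = 12.483² = 155.83.
Round up.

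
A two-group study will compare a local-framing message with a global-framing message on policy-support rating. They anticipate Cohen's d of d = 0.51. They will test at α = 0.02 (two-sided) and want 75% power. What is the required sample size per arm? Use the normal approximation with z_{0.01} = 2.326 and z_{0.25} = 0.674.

n = 70 per group

For two independent groups with equal n: n = 2·((z_{α/2} + z_β) / d)².
z_{α/2} + z_β = 2.326 + 0.674 = 3.000.
n = 2 × (3.000 / 0.51)² = 2 × 5.882² = 2 × 34.60 = 69.2.
Round up to the next whole participant.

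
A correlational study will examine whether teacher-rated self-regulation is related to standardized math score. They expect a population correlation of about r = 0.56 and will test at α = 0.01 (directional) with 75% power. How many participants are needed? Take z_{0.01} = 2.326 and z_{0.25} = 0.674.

Fisher's z: C = ½·ln((1+r)/(1−r)) = ½·ln(3.5455) = 0.6328.
n = ((z_{α} + z_β)/C)² + 3.
(2.326 + 0.674) / 0.6328 = 3.000 / 0.6328 = 4.741.
n = 4.741² + 3 = 22.48 + 3 = 25.5.
Round up.

n = 26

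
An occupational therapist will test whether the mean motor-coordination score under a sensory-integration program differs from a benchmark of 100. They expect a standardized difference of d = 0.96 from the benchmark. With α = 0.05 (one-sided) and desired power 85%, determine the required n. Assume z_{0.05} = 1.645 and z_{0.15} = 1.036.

For a one-sample test: n = ((z_{α} + z_β) / d)².
z_{α} + z_β = 1.645 + 1.036 = 2.681.
n = (2.681 / 0.96)² = 2.793² = 7.80.
Round up.

n = 8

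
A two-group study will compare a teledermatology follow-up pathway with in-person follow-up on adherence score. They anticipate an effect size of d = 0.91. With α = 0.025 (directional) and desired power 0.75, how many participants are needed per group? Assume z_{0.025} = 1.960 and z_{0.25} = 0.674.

For two independent groups with equal n: n = 2·((z_{α} + z_β) / d)².
z_{α} + z_β = 1.960 + 0.674 = 2.634.
n = 2 × (2.634 / 0.91)² = 2 × 2.895² = 2 × 8.38 = 16.8.
Round up to the next whole participant.

n = 17 per group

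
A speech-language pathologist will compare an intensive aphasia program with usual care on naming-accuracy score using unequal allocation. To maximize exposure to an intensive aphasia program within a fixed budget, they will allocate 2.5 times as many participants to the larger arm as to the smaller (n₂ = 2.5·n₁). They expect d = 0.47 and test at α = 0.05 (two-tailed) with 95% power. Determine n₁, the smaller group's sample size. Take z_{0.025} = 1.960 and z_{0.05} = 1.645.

n₁ = 83

With allocation ratio k = n₂/n₁ = 2.5, Var(x̄₁−x̄₂) = σ²(1/n₁ + 1/(k·n₁)) = σ²·(k+1)/(k·n₁).
So n₁ = (1 + 1/k)·((z_{α/2} + z_β)/d)² = 1.400 × (3.605/0.47)².
n₁ = 1.400 × 58.83 = 82.4.
Round up: n₁ = 83, giving n₂ = ⌈2.5 × 83⌉ = ⌈207.5⌉ = 208.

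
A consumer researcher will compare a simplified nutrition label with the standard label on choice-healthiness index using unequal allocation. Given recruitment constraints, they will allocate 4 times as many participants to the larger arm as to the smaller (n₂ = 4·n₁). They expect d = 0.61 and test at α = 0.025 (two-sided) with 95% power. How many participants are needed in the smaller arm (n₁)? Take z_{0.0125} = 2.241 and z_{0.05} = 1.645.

With allocation ratio k = n₂/n₁ = 4, Var(x̄₁−x̄₂) = σ²(1/n₁ + 1/(k·n₁)) = σ²·(k+1)/(k·n₁).
So n₁ = (1 + 1/k)·((z_{α/2} + z_β)/d)² = 1.250 × (3.886/0.61)².
n₁ = 1.250 × 40.58 = 50.7.
Round up: n₁ = 51, giving n₂ = 4 × 51 = 204.

n₁ = 51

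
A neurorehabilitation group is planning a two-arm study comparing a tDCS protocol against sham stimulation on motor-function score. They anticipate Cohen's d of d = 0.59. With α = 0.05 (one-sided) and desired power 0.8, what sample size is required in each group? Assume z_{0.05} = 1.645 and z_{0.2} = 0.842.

For two independent groups with equal n: n = 2·((z_{α} + z_β) / d)².
z_{α} + z_β = 1.645 + 0.842 = 2.487.
n = 2 × (2.487 / 0.59)² = 2 × 4.215² = 2 × 17.77 = 35.5.
Round up to the next whole participant.

n = 36 per group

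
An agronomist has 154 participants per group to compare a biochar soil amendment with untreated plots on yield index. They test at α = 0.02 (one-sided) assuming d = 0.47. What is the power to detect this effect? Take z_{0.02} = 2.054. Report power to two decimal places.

For two equal groups, power = Φ(d·√(n/2) − z_{α}).
d·√(n/2) = 0.47 × √(154/2) = 0.47 × 8.775 = 4.124.
z_β = 4.124 − 2.054 = 2.070.
Power = Φ(2.070) = 0.981.

power ≈ 0.98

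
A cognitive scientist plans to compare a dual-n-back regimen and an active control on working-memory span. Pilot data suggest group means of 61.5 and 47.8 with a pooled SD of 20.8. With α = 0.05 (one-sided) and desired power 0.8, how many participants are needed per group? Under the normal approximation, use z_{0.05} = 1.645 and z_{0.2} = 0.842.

n = 29 per group

Cohen's d = |M₁ − M₂| / SD_pooled = |61.5 − 47.8| / 20.8 = 13.7 / 20.8 = 0.659.
For two independent groups with equal n: n = 2·((z_{α} + z_β) / d)².
z_{α} + z_β = 1.645 + 0.842 = 2.487.
n = 2 × (2.487 / 0.659)² = 2 × 3.774² = 2 × 14.24 = 28.5.
Round up to the next whole participant.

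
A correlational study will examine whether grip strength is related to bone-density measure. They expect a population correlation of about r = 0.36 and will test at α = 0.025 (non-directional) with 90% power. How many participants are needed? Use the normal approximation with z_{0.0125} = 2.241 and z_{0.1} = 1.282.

Fisher's z: C = ½·ln((1+r)/(1−r)) = ½·ln(2.1250) = 0.3769.
n = ((z_{α/2} + z_β)/C)² + 3.
(2.241 + 1.282) / 0.3769 = 3.523 / 0.3769 = 9.347.
n = 9.347² + 3 = 87.37 + 3 = 90.4.
Round up.

n = 91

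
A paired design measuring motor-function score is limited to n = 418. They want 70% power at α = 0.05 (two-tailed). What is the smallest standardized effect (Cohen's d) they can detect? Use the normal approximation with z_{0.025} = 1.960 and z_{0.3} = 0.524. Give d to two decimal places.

d_min ≈ 0.12

For a single sample (or paired design) of n = 418: d_min = (z_{α/2} + z_β)/√n.
z-sum = 1.960 + 0.524 = 2.484.
d_min = 2.484 / √418 = 2.484 / 20.445 = 0.121.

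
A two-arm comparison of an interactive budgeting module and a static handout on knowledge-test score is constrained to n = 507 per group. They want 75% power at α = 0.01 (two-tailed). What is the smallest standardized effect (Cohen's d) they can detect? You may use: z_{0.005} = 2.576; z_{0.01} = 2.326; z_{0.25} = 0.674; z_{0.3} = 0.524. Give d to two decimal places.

d_min ≈ 0.20

For two independent groups of n = 507 each: d_min = (z_{α/2} + z_β)·√(2/n).
z-sum = 2.576 + 0.674 = 3.250.
d_min = 3.250 × √(2/507) = 3.250 × 0.0628 = 0.204.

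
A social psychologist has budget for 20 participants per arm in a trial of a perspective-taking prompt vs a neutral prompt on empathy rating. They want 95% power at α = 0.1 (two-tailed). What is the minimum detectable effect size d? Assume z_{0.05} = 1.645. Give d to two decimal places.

d_min ≈ 1.04

For two independent groups of n = 20 each: d_min = (z_{α/2} + z_β)·√(2/n).
z-sum = 1.645 + 1.645 = 3.290.
d_min = 3.290 × √(2/20) = 3.290 × 0.3162 = 1.040.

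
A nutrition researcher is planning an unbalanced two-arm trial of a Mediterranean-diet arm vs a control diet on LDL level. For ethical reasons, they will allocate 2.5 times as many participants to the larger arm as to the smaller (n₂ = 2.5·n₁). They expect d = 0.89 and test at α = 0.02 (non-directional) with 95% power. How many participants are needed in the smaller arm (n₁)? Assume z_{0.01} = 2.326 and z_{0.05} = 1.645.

n₁ = 28

With allocation ratio k = n₂/n₁ = 2.5, Var(x̄₁−x̄₂) = σ²(1/n₁ + 1/(k·n₁)) = σ²·(k+1)/(k·n₁).
So n₁ = (1 + 1/k)·((z_{α/2} + z_β)/d)² = 1.400 × (3.971/0.89)².
n₁ = 1.400 × 19.91 = 27.9.
Round up: n₁ = 28, giving n₂ = 2.5 × 28 = 70.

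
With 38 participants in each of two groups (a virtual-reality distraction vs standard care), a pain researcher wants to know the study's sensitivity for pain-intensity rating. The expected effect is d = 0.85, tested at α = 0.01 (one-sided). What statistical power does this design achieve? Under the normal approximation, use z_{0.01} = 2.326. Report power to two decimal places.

power ≈ 0.92

For two equal groups, power = Φ(d·√(n/2) − z_{α}).
d·√(n/2) = 0.85 × √(38/2) = 0.85 × 4.359 = 3.705.
z_β = 3.705 − 2.326 = 1.379.
Power = Φ(1.379) = 0.916.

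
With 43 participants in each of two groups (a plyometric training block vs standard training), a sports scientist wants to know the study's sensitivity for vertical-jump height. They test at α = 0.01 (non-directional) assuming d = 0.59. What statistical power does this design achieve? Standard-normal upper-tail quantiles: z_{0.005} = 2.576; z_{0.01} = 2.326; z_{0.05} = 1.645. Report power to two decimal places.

power ≈ 0.56

For two equal groups, power = Φ(d·√(n/2) − z_{α/2}).
d·√(n/2) = 0.59 × √(43/2) = 0.59 × 4.637 = 2.736.
z_β = 2.736 − 2.576 = 0.160.
Power = Φ(0.160) = 0.563.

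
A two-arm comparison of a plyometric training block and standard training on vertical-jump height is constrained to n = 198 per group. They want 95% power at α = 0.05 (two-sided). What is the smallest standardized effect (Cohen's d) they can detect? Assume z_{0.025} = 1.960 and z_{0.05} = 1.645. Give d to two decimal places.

d_min ≈ 0.36

For two independent groups of n = 198 each: d_min = (z_{α/2} + z_β)·√(2/n).
z-sum = 1.960 + 1.645 = 3.605.
d_min = 3.605 × √(2/198) = 3.605 × 0.1005 = 0.362.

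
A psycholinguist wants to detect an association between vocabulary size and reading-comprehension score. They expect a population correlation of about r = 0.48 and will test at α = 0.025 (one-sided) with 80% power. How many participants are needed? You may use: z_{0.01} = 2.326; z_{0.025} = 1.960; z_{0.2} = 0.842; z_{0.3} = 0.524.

Fisher's z: C = ½·ln((1+r)/(1−r)) = ½·ln(2.8462) = 0.5230.
n = ((z_{α} + z_β)/C)² + 3.
(1.960 + 0.842) / 0.5230 = 2.802 / 0.5230 = 5.358.
n = 5.358² + 3 = 28.70 + 3 = 31.7.
Round up.

n = 32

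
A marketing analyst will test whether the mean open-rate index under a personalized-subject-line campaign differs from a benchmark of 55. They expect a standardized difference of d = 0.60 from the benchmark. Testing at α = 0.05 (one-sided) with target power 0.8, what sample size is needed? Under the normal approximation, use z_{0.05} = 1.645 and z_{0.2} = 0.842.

For a one-sample test: n = ((z_{α} + z_β) / d)².
z_{α} + z_β = 1.645 + 0.842 = 2.487.
n = (2.487 / 0.60)² = 4.145² = 17.18.
Round up.

n = 18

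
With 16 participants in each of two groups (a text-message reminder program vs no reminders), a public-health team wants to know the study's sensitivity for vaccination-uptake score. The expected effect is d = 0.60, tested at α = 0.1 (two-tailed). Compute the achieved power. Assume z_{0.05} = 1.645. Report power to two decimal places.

For two equal groups, power = Φ(d·√(n/2) − z_{α/2}).
d·√(n/2) = 0.60 × √(16/2) = 0.60 × 2.828 = 1.697.
z_β = 1.697 − 1.645 = 0.052.
Power = Φ(0.052) = 0.521.

power ≈ 0.52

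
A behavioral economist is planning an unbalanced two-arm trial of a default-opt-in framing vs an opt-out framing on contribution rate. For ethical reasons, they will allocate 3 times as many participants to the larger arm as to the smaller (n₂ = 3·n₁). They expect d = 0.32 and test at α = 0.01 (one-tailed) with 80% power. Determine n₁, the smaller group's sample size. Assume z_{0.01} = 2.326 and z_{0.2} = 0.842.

With allocation ratio k = n₂/n₁ = 3, Var(x̄₁−x̄₂) = σ²(1/n₁ + 1/(k·n₁)) = σ²·(k+1)/(k·n₁).
So n₁ = (1 + 1/k)·((z_{α} + z_β)/d)² = 1.333 × (3.168/0.32)².
n₁ = 1.333 × 98.01 = 130.7.
Round up: n₁ = 131, giving n₂ = 3 × 131 = 393.

n₁ = 131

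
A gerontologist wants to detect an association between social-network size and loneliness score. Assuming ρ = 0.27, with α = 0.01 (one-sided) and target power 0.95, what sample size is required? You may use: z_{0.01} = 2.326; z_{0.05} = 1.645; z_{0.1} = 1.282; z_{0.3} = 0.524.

Fisher's z: C = ½·ln((1+r)/(1−r)) = ½·ln(1.7397) = 0.2769.
n = ((z_{α} + z_β)/C)² + 3.
(2.326 + 1.645) / 0.2769 = 3.971 / 0.2769 = 14.341.
n = 14.341² + 3 = 205.66 + 3 = 208.7.
Round up.

n = 209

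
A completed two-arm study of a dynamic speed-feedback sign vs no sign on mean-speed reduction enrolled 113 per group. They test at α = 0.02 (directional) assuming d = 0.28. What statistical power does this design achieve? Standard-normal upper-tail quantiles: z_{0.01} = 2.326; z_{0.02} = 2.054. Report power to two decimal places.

For two equal groups, power = Φ(d·√(n/2) − z_{α}).
d·√(n/2) = 0.28 × √(113/2) = 0.28 × 7.517 = 2.105.
z_β = 2.105 − 2.054 = 0.051.
Power = Φ(0.051) = 0.520.

power ≈ 0.52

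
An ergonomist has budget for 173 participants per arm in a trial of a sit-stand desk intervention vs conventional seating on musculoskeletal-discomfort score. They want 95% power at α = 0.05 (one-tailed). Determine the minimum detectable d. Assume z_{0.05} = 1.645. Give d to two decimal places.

For two independent groups of n = 173 each: d_min = (z_{α} + z_β)·√(2/n).
z-sum = 1.645 + 1.645 = 3.290.
d_min = 3.290 × √(2/173) = 3.290 × 0.1075 = 0.354.

d_min ≈ 0.35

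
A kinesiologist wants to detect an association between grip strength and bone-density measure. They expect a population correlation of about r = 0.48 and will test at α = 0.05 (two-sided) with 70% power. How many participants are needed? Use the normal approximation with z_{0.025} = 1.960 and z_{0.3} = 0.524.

Fisher's z: C = ½·ln((1+r)/(1−r)) = ½·ln(2.8462) = 0.5230.
n = ((z_{α/2} + z_β)/C)² + 3.
(1.960 + 0.524) / 0.5230 = 2.484 / 0.5230 = 4.750.
n = 4.750² + 3 = 22.56 + 3 = 25.6.
Round up.

n = 26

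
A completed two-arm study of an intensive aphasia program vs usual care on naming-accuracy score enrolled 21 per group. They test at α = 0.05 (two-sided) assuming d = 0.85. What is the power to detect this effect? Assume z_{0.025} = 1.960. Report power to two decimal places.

power ≈ 0.79

For two equal groups, power = Φ(d·√(n/2) − z_{α/2}).
d·√(n/2) = 0.85 × √(21/2) = 0.85 × 3.240 = 2.754.
z_β = 2.754 − 1.960 = 0.794.
Power = Φ(0.794) = 0.786.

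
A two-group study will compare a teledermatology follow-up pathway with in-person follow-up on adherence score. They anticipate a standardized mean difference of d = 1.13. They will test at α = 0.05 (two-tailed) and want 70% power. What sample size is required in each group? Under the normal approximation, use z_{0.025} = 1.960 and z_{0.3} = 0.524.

For two independent groups with equal n: n = 2·((z_{α/2} + z_β) / d)².
z_{α/2} + z_β = 1.960 + 0.524 = 2.484.
n = 2 × (2.484 / 1.13)² = 2 × 2.198² = 2 × 4.83 = 9.7.
Round up to the next whole participant.

n = 10 per group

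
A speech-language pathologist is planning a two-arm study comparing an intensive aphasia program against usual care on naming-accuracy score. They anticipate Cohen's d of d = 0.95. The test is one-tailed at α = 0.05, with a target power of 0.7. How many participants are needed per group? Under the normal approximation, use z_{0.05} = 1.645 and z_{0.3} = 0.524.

For two independent groups with equal n: n = 2·((z_{α} + z_β) / d)².
z_{α} + z_β = 1.645 + 0.524 = 2.169.
n = 2 × (2.169 / 0.95)² = 2 × 2.283² = 2 × 5.21 = 10.4.
Round up to the next whole participant.

n = 11 per group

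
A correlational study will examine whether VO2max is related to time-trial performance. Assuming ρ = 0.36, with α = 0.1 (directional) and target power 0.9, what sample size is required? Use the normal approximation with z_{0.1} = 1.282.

Fisher's z: C = ½·ln((1+r)/(1−r)) = ½·ln(2.1250) = 0.3769.
n = ((z_{α} + z_β)/C)² + 3.
(1.282 + 1.282) / 0.3769 = 2.564 / 0.3769 = 6.803.
n = 6.803² + 3 = 46.28 + 3 = 49.3.
Round up.

n = 50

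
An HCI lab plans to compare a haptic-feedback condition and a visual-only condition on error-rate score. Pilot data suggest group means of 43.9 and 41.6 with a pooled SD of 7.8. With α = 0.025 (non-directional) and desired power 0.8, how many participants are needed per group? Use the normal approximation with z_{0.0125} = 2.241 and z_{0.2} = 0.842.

n = 219 per group

Cohen's d = |M₁ − M₂| / SD_pooled = |43.9 − 41.6| / 7.8 = 2.3 / 7.8 = 0.295.
For two independent groups with equal n: n = 2·((z_{α/2} + z_β) / d)².
z_{α/2} + z_β = 2.241 + 0.842 = 3.083.
n = 2 × (3.083 / 0.295)² = 2 × 10.451² = 2 × 109.22 = 218.4.
Round up to the next whole participant.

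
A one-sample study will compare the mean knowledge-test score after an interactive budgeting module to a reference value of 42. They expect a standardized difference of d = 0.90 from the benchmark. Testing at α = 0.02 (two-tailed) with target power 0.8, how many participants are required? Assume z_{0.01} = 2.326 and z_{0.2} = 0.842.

For a one-sample test: n = ((z_{α/2} + z_β) / d)².
z_{α/2} + z_β = 2.326 + 0.842 = 3.168.
n = (3.168 / 0.90)² = 3.520² = 12.39.
Round up.

n = 13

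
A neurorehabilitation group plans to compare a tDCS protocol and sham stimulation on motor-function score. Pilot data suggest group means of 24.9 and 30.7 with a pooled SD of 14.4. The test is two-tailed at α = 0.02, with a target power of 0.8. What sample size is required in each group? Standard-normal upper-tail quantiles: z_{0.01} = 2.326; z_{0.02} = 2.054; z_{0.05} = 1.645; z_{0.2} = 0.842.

Cohen's d = |M₁ − M₂| / SD_pooled = |24.9 − 30.7| / 14.4 = 5.8 / 14.4 = 0.403.
For two independent groups with equal n: n = 2·((z_{α/2} + z_β) / d)².
z_{α/2} + z_β = 2.326 + 0.842 = 3.168.
n = 2 × (3.168 / 0.403)² = 2 × 7.861² = 2 × 61.80 = 123.6.
Round up to the next whole participant.

n = 124 per group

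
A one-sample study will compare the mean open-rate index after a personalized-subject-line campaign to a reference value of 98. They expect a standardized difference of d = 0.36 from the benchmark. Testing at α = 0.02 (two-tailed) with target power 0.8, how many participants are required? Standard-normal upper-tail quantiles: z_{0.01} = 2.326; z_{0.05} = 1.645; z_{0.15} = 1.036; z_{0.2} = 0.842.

n = 78

For a one-sample test: n = ((z_{α/2} + z_β) / d)².
z_{α/2} + z_β = 2.326 + 0.842 = 3.168.
n = (3.168 / 0.36)² = 8.800² = 77.44.
Round up.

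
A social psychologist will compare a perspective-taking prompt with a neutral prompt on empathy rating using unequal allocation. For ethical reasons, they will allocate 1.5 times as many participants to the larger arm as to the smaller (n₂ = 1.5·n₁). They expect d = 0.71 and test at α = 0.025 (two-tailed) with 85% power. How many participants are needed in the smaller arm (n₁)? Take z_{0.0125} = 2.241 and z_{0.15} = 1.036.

With allocation ratio k = n₂/n₁ = 1.5, Var(x̄₁−x̄₂) = σ²(1/n₁ + 1/(k·n₁)) = σ²·(k+1)/(k·n₁).
So n₁ = (1 + 1/k)·((z_{α/2} + z_β)/d)² = 1.667 × (3.277/0.71)².
n₁ = 1.667 × 21.30 = 35.5.
Round up: n₁ = 36, giving n₂ = 1.5 × 36 = 54.

n₁ = 36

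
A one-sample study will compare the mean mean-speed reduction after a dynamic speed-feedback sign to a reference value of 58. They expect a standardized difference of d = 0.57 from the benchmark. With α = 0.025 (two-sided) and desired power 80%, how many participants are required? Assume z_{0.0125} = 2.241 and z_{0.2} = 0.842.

n = 30

For a one-sample test: n = ((z_{α/2} + z_β) / d)².
z_{α/2} + z_β = 2.241 + 0.842 = 3.083.
n = (3.083 / 0.57)² = 5.409² = 29.25.
Round up.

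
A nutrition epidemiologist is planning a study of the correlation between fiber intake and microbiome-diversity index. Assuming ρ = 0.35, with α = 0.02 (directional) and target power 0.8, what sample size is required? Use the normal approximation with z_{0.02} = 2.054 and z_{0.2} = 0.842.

n = 66

Fisher's z: C = ½·ln((1+r)/(1−r)) = ½·ln(2.0769) = 0.3654.
n = ((z_{α} + z_β)/C)² + 3.
(2.054 + 0.842) / 0.3654 = 2.896 / 0.3654 = 7.926.
n = 7.926² + 3 = 62.81 + 3 = 65.8.
Round up.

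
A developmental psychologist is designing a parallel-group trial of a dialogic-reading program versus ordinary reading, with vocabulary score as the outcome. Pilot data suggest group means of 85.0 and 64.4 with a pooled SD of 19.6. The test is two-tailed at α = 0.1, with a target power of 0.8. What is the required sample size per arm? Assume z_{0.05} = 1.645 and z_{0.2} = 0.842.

Cohen's d = |M₁ − M₂| / SD_pooled = |85.0 − 64.4| / 19.6 = 20.6 / 19.6 = 1.051.
For two independent groups with equal n: n = 2·((z_{α/2} + z_β) / d)².
z_{α/2} + z_β = 1.645 + 0.842 = 2.487.
n = 2 × (2.487 / 1.051)² = 2 × 2.366² = 2 × 5.60 = 11.2.
Round up to the next whole participant.

n = 12 per group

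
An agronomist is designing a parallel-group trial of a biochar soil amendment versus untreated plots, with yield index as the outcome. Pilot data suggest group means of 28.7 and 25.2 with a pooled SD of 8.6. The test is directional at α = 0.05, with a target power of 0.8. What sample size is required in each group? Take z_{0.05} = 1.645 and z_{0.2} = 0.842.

Cohen's d = |M₁ − M₂| / SD_pooled = |28.7 − 25.2| / 8.6 = 3.5 / 8.6 = 0.407.
For two independent groups with equal n: n = 2·((z_{α} + z_β) / d)².
z_{α} + z_β = 1.645 + 0.842 = 2.487.
n = 2 × (2.487 / 0.407)² = 2 × 6.111² = 2 × 37.34 = 74.7.
Round up to the next whole participant.

n = 75 per group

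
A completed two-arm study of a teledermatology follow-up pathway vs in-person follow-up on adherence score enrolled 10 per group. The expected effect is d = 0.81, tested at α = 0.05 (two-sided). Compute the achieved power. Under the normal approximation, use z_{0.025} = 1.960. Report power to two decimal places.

For two equal groups, power = Φ(d·√(n/2) − z_{α/2}).
d·√(n/2) = 0.81 × √(10/2) = 0.81 × 2.236 = 1.811.
z_β = 1.811 − 1.960 = -0.149.
Power = Φ(-0.149) = 0.441.

power ≈ 0.44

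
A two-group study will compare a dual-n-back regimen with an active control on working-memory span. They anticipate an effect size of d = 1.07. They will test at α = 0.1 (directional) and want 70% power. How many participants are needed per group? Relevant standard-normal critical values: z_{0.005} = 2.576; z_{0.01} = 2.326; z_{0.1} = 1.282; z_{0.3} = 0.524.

For two independent groups with equal n: n = 2·((z_{α} + z_β) / d)².
z_{α} + z_β = 1.282 + 0.524 = 1.806.
n = 2 × (1.806 / 1.07)² = 2 × 1.688² = 2 × 2.85 = 5.7.
Round up to the next whole participant.

n = 6 per group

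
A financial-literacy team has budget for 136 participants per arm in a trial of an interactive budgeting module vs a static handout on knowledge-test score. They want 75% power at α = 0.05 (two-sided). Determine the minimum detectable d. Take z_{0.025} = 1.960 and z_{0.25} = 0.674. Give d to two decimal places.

For two independent groups of n = 136 each: d_min = (z_{α/2} + z_β)·√(2/n).
z-sum = 1.960 + 0.674 = 2.634.
d_min = 2.634 × √(2/136) = 2.634 × 0.1213 = 0.319.

d_min ≈ 0.32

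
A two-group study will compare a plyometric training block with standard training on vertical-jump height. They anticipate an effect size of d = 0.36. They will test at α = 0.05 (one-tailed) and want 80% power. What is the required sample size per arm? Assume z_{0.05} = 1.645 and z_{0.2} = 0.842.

For two independent groups with equal n: n = 2·((z_{α} + z_β) / d)².
z_{α} + z_β = 1.645 + 0.842 = 2.487.
n = 2 × (2.487 / 0.36)² = 2 × 6.908² = 2 × 47.73 = 95.5.
Round up to the next whole participant.

n = 96 per group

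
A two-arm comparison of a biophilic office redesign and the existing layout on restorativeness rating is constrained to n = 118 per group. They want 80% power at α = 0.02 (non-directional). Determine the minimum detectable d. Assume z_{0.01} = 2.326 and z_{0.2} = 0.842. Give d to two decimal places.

d_min ≈ 0.41

For two independent groups of n = 118 each: d_min = (z_{α/2} + z_β)·√(2/n).
z-sum = 2.326 + 0.842 = 3.168.
d_min = 3.168 × √(2/118) = 3.168 × 0.1302 = 0.412.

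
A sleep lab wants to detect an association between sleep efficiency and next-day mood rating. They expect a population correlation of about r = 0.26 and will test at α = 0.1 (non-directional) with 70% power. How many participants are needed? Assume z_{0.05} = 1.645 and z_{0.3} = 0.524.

n = 70

Fisher's z: C = ½·ln((1+r)/(1−r)) = ½·ln(1.7027) = 0.2661.
n = ((z_{α/2} + z_β)/C)² + 3.
(1.645 + 0.524) / 0.2661 = 2.169 / 0.2661 = 8.151.
n = 8.151² + 3 = 66.44 + 3 = 69.4.
Round up.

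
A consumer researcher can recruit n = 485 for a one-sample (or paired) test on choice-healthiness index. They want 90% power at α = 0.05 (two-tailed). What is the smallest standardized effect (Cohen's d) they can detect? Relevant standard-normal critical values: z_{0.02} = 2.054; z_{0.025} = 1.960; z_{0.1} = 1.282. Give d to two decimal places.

d_min ≈ 0.15

For a single sample (or paired design) of n = 485: d_min = (z_{α/2} + z_β)/√n.
z-sum = 1.960 + 1.282 = 3.242.
d_min = 3.242 / √485 = 3.242 / 22.023 = 0.147.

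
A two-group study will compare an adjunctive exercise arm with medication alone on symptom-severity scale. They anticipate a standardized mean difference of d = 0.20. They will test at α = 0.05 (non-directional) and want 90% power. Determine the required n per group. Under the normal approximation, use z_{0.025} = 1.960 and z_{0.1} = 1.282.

For two independent groups with equal n: n = 2·((z_{α/2} + z_β) / d)².
z_{α/2} + z_β = 1.960 + 1.282 = 3.242.
n = 2 × (3.242 / 0.20)² = 2 × 16.210² = 2 × 262.76 = 525.5.
Round up to the next whole participant.

n = 526 per group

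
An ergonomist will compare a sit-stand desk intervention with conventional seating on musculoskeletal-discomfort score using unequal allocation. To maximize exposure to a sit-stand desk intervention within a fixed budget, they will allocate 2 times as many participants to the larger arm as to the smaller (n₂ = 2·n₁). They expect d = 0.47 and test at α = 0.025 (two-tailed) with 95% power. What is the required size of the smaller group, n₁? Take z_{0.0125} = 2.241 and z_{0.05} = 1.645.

With allocation ratio k = n₂/n₁ = 2, Var(x̄₁−x̄₂) = σ²(1/n₁ + 1/(k·n₁)) = σ²·(k+1)/(k·n₁).
So n₁ = (1 + 1/k)·((z_{α/2} + z_β)/d)² = 1.500 × (3.886/0.47)².
n₁ = 1.500 × 68.36 = 102.5.
Round up: n₁ = 103, giving n₂ = 2 × 103 = 206.

n₁ = 103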